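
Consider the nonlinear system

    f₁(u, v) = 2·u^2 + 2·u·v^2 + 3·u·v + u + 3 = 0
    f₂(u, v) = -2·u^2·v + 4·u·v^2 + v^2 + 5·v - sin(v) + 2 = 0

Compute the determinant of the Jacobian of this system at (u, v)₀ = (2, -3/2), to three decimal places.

J = [[4·u + 2·v^2 + 3·v + 1, 4·u·v + 3·u], [-4·u·v + 4·v^2, -2·u^2 + 8·u·v + 2·v - cos(v) + 5]].
At the point, J = [[9.000, -6.000], [21.000, -30.07074]].
det J = -144.637.

-144.637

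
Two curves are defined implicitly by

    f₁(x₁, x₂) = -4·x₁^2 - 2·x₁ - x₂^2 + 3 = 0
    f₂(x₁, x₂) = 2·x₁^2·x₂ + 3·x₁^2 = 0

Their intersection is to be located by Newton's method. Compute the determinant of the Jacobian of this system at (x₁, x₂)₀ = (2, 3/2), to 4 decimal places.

J = [[-8·x₁ - 2, -2·x₂], [4·x₁·x₂ + 6·x₁, 2·x₁^2]].
At the point, J = [[-18.0000, -3.0000], [24.0000, 8.0000]].
det J = -72.0000.

-72.0000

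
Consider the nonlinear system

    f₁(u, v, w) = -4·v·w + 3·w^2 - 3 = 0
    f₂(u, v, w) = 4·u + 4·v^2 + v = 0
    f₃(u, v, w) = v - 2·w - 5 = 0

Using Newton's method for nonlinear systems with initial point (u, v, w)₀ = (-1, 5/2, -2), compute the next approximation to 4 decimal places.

At (-1, 5/2, -2): F = (29.0000, 23.5000, 1.5000).
Jacobian J = [[0, -4·w, -4·v + 6·w], [4, 8·v + 1, 0], [0, 1, -2]].
At the point, J = [[0.0000, 8.0000, -22.0000], [4.0000, 21.0000, 0.0000], [0.0000, 1.0000, -2.0000]] (det J = -24.0000).
Solving J·Δ = −F gives Δ = (-27.7500, 4.1667, 2.8333).
Then the next iterate is (u, v, w)₁ = (-28.7500, 6.6667, 0.8333).

(-28.7500, 6.6667, 0.8333)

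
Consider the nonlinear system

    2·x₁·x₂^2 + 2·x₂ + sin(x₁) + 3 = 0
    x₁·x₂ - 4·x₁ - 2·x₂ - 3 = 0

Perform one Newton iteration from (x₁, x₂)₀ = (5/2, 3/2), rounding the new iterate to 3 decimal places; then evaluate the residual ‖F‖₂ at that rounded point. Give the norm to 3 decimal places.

At (5/2, 3/2): F = (17.84847, -12.250).
Jacobian J = [[2·x₂^2 + cos(x₁), 4·x₁·x₂ + 2], [x₂ - 4, x₁ - 2]].
At the point, J = [[3.69886, 17.000], [-2.500, 0.500]] (det J = 44.34943).
Solving J·Δ = −F gives Δ = (-4.897, 0.016).
Then the next iterate is (x₁, x₂)₁ = (-2.397, 1.516).
Re-evaluating at (-2.397, 1.516): F = (-5.66351, -0.07785), so ‖F‖₂ = 5.664.

5.664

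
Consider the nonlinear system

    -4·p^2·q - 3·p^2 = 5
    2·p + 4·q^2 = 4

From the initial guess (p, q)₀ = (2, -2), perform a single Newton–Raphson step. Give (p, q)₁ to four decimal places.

At (2, -2): F = (15.0000, 16.0000).
Jacobian J = [[-8·p·q - 6·p, -4·p^2], [2, 8·q]].
At the point, J = [[20.0000, -16.0000], [2.0000, -16.0000]] (det J = -288.0000).
Solving J·Δ = −F gives Δ = (0.0556, 1.0069).
Then the next iterate is (p, q)₁ = (2.0556, -0.9931).

(2.0556, -0.9931)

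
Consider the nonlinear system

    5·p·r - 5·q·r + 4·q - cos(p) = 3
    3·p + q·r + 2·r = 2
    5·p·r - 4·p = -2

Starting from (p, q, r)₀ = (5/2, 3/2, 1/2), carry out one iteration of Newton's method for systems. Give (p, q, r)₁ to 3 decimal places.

(0.028, 2.927, 0.343)

At (5/2, 3/2, 1/2): F = (6.30114, 7.250, -1.750).
Jacobian J = [[5·r + sin(p), -5·r + 4, 5·p - 5·q], [3, r, q + 2], [5·r - 4, 0, 5·p]].
At the point, J = [[3.09847, 1.500, 5.000], [3.000, 0.500, 3.500], [-1.500, 0.000, 12.500]] (det J = -41.00955).
Solving J·Δ = −F gives Δ = (-2.472, 1.427, -0.157).
Then the next iterate is (p, q, r)₁ = (0.028, 2.927, 0.343).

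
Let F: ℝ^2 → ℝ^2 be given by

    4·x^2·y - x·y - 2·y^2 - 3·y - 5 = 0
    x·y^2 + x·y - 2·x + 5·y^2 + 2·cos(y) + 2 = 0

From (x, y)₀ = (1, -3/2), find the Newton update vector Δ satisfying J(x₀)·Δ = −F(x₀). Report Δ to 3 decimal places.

(-0.422, 0.844)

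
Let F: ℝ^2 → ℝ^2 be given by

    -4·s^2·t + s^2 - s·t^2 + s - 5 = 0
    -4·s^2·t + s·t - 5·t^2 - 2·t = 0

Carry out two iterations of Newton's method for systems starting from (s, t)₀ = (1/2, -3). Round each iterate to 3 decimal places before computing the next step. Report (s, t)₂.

(1.011, -1.190)

At (1/2, -3): F = (-5.750, -37.500).
Jacobian J = [[-8·s·t + 2·s - t^2 + 1, -4·s^2 - 2·s·t], [-8·s·t + t, -4·s^2 + s - 10·t - 2]].
At the point, J = [[5.000, 2.000], [9.000, 27.500]] (det J = 119.500).
Solving J·Δ = −F gives Δ = (0.696, 1.136).
Then the next iterate is (s, t)₁ = (1.196, -1.864).
Round to (1.196, -1.864) and repeat: F = (4.13610, -5.20864), J = [[17.75226, -1.26298], [15.97075, 12.11434]].
Δ = (-0.185, 0.674), so (s, t)₂ = (1.011, -1.190).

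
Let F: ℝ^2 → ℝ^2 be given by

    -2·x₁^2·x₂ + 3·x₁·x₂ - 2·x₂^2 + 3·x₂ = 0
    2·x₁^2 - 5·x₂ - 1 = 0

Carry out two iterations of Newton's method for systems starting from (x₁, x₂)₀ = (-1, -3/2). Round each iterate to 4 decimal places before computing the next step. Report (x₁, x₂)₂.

(-0.6309, -0.0409)

At (-1, -3/2): F = (-1.5000, 8.5000).
Jacobian J = [[-4·x₁·x₂ + 3·x₂, -2·x₁^2 + 3·x₁ - 4·x₂ + 3], [4·x₁, -5]].
At the point, J = [[-10.5000, 4.0000], [-4.0000, -5.0000]] (det J = 68.5000).
Solving J·Δ = −F gives Δ = (0.3869, 1.3905).
Then the next iterate is (x₁, x₂)₁ = (-0.6131, -0.1095).
Round to (-0.6131, -0.1095) and repeat: F = (-0.068757, 0.299283), J = [[-0.597038, 0.846917], [-2.4524, -5.0000]].
Δ = (-0.0178, 0.0686), so (x₁, x₂)₂ = (-0.6309, -0.0409).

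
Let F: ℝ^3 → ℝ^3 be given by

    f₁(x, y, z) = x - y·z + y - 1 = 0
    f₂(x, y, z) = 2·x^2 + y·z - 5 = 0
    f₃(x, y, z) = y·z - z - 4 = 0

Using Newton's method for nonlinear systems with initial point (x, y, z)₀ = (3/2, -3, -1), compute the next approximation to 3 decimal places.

(1.274, 1.581, -2.145)

At (3/2, -3, -1): F = (-5.500, 2.500, 0.000).
Jacobian J = [[1, -z + 1, -y], [4·x, z, y], [0, z, y - 1]].
At the point, J = [[1.000, 2.000, 3.000], [6.000, -1.000, -3.000], [0.000, -1.000, -4.000]] (det J = 31.000).
Solving J·Δ = −F gives Δ = (-0.226, 4.581, -1.145).
Then the next iterate is (x, y, z)₁ = (1.274, 1.581, -2.145).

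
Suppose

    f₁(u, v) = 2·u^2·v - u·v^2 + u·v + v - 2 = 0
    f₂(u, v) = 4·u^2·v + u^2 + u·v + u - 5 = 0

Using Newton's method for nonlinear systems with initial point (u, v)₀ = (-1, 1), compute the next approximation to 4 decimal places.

(-1.5500, 0.2000)

At (-1, 1): F = (1.0000, -2.0000).
Jacobian J = [[4·u·v - v^2 + v, 2·u^2 - 2·u·v + u + 1], [8·u·v + 2·u + v + 1, 4·u^2 + u]].
At the point, J = [[-4.0000, 4.0000], [-8.0000, 3.0000]] (det J = 20.0000).
Solving J·Δ = −F gives Δ = (-0.5500, -0.8000).
Then the next iterate is (u, v)₁ = (-1.5500, 0.2000).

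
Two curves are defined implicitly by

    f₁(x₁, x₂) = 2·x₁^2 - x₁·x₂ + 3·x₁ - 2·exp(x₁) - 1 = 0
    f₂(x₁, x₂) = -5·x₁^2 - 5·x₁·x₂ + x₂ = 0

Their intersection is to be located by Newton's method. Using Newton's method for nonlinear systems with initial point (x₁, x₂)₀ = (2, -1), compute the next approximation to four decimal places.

At (2, -1): F = (0.221888, -11.0000).
Jacobian J = [[4·x₁ - x₂ - 2·exp(x₁) + 3, -x₁], [-10·x₁ - 5·x₂, -5·x₁ + 1]].
At the point, J = [[-2.778112, -2.0000], [-15.0000, -9.0000]] (det J = -4.996990).
Solving J·Δ = −F gives Δ = (-4.8023, 6.7816).
Then the next iterate is (x₁, x₂)₁ = (-2.8023, 5.7816).

(-2.8023, 5.7816)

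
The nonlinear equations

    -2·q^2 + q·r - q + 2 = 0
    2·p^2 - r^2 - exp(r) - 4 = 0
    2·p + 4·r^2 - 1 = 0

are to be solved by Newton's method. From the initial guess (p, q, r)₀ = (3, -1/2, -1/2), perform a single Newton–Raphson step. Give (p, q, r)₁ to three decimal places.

At (3, -1/2, -1/2): F = (2.250, 13.14347, 6.000).
Jacobian J = [[0, -4·q + r - 1, q], [4·p, 0, -2·r - exp(r)], [2, 0, 8·r]].
At the point, J = [[0.000, 0.500, -0.500], [12.000, 0.000, 0.39347], [2.000, 0.000, -4.000]] (det J = 24.39347).
Solving J·Δ = −F gives Δ = (-1.126, -3.563, 0.937).
Then the next iterate is (p, q, r)₁ = (1.874, -4.063, 0.437).

(1.874, -4.063, 0.437)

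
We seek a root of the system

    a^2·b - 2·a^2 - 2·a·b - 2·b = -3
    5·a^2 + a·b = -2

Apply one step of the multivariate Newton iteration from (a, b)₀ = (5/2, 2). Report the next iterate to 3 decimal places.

At (5/2, 2): F = (-11.000, 38.250).
Jacobian J = [[2·a·b - 4·a - 2·b, a^2 - 2·a - 2], [10·a + b, a]].
At the point, J = [[-4.000, -0.750], [27.000, 2.500]] (det J = 10.250).
Solving J·Δ = −F gives Δ = (-0.116, -14.049).
Then the next iterate is (a, b)₁ = (2.384, -12.049).

(2.384, -12.049)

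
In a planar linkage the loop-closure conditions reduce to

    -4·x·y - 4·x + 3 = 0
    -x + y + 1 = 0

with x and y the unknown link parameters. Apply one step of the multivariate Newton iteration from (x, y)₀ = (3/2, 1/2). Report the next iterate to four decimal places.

At (3/2, 1/2): F = (-6.0000, 0.0000).
Jacobian J = [[-4·y - 4, -4·x], [-1, 1]].
At the point, J = [[-6.0000, -6.0000], [-1.0000, 1.0000]] (det J = -12.0000).
Solving J·Δ = −F gives Δ = (-0.5000, -0.5000).
Then the next iterate is (x, y)₁ = (1.0000, 0.0000).

(1.0000, 0.0000)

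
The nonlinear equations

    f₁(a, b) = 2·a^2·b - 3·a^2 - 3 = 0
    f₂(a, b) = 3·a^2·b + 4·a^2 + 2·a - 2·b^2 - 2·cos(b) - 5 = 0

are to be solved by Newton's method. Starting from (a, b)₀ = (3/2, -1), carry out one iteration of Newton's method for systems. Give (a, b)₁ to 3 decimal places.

(0.765, -0.283)

At (3/2, -1): F = (-14.250, -2.83060).
Jacobian J = [[4·a·b - 6·a, 2·a^2], [6·a·b + 8·a + 2, 3·a^2 - 4·b + 2·sin(b)]].
At the point, J = [[-15.000, 4.500], [5.000, 9.06706]] (det J = -158.50587).
Solving J·Δ = −F gives Δ = (-0.735, 0.717).
Then the next iterate is (a, b)₁ = (0.765, -0.283).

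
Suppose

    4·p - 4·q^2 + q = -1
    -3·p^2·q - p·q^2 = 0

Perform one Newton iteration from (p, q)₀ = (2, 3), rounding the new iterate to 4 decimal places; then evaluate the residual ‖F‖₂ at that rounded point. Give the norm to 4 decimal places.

16.7703

At (2, 3): F = (-24.0000, -54.0000).
Jacobian J = [[4, -8·q + 1], [-6·p·q - q^2, -3·p^2 - 2·p·q]].
At the point, J = [[4.0000, -23.0000], [-45.0000, -24.0000]] (det J = -1131.0000).
Solving J·Δ = −F gives Δ = (-0.5889, -1.1459).
Then the next iterate is (p, q)₁ = (1.4111, 1.8541).
Re-evaluating at (1.4111, 1.8541): F = (-5.252247, -15.926589), so ‖F‖₂ = 16.7703.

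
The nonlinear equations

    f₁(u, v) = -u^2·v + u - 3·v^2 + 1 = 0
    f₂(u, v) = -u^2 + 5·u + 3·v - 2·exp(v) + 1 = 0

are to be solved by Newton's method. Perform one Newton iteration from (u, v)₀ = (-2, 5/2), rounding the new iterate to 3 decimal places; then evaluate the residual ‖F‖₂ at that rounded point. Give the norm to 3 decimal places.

At (-2, 5/2): F = (-29.750, -29.86499).
Jacobian J = [[-2·u·v + 1, -u^2 - 6·v], [-2·u + 5, -2·exp(v) + 3]].
At the point, J = [[11.000, -19.000], [9.000, -21.36499]] (det J = -64.01487).
Solving J·Δ = −F gives Δ = (1.065, -0.949).
Then the next iterate is (u, v)₁ = (-0.935, 1.551).
Re-evaluating at (-0.935, 1.551): F = (-8.50773, -9.32859), so ‖F‖₂ = 12.626.

12.626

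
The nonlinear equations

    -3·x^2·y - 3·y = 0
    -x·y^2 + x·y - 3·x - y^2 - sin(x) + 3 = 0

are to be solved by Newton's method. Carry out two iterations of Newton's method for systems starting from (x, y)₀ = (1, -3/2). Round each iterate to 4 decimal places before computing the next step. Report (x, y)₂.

(0.4714, -0.2866)

At (1, -3/2): F = (9.0000, -6.841471).
Jacobian J = [[-6·x·y, -3·x^2 - 3], [-y^2 + y - cos(x) - 3, -2·x·y + x - 2·y]].
At the point, J = [[9.0000, -6.0000], [-7.290302, 7.0000]] (det J = 19.258186).
Solving J·Δ = −F gives Δ = (-1.1398, -0.2098).
Then the next iterate is (x, y)₁ = (-0.1398, -1.7098).
Round to (-0.1398, -1.7098) and repeat: F = (5.229649, 1.283053), J = [[-1.434180, -3.058632], [-8.623460, 2.801740]].
Δ = (0.6112, 1.4232), so (x, y)₂ = (0.4714, -0.2866).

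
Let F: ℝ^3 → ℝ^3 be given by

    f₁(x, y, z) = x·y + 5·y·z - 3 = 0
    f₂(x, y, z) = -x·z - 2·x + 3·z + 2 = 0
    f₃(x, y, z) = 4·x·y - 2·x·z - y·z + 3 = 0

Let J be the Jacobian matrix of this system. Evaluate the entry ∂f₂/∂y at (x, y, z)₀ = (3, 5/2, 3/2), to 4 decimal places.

0.0000

∂f₂/∂y = 0.
At (3, 5/2, 3/2) this is 0.0000.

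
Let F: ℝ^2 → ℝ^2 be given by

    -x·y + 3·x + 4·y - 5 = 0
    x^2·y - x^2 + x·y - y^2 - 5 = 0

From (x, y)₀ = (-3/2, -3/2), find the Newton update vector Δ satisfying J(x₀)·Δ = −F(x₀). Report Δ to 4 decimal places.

(-0.5039, 3.6395)

At (-3/2, -3/2): F = (-17.7500, -10.6250).
Jacobian J = [[-y + 3, -x + 4], [2·x·y - 2·x + y, x^2 + x - 2·y]].
At the point, J = [[4.5000, 5.5000], [6.0000, 3.7500]] (det J = -16.1250).
Solving J·Δ = −F gives Δ = (-0.5039, 3.6395).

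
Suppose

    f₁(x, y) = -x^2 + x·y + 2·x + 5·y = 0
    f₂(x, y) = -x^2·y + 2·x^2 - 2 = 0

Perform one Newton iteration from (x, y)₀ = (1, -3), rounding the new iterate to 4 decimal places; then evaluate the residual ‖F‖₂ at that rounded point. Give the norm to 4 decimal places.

At (1, -3): F = (-17.0000, 3.0000).
Jacobian J = [[-2·x + y + 2, x + 5], [-2·x·y + 4·x, -x^2]].
At the point, J = [[-3.0000, 6.0000], [10.0000, -1.0000]] (det J = -57.0000).
Solving J·Δ = −F gives Δ = (-0.0175, 2.8246).
Then the next iterate is (x, y)₁ = (0.9825, -0.1754).
Re-evaluating at (0.9825, -0.1754): F = (-0.049637, 0.099927), so ‖F‖₂ = 0.1116.

0.1116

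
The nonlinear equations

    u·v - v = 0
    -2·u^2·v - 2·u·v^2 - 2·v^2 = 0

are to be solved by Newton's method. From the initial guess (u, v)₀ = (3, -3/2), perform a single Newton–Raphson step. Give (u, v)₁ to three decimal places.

(2.000, -0.750)

At (3, -3/2): F = (-3.000, 9.000).
Jacobian J = [[v, u - 1], [-4·u·v - 2·v^2, -2·u^2 - 4·u·v - 4·v]].
At the point, J = [[-1.500, 2.000], [13.500, 6.000]] (det J = -36.000).
Solving J·Δ = −F gives Δ = (-1.000, 0.750).
Then the next iterate is (u, v)₁ = (2.000, -0.750).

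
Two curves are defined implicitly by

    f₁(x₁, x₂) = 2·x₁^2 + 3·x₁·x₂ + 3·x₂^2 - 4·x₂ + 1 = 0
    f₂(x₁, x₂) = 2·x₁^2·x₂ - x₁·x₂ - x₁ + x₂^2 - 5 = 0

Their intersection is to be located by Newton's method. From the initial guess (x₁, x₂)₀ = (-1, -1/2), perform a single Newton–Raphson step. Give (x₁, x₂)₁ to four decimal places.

At (-1, -1/2): F = (7.2500, -5.2500).
Jacobian J = [[4·x₁ + 3·x₂, 3·x₁ + 6·x₂ - 4], [4·x₁·x₂ - x₂ - 1, 2·x₁^2 - x₁ + 2·x₂]].
At the point, J = [[-5.5000, -10.0000], [1.5000, 2.0000]] (det J = 4.0000).
Solving J·Δ = −F gives Δ = (9.5000, -4.5000).
Then the next iterate is (x₁, x₂)₁ = (8.5000, -5.0000).

(8.5000, -5.0000)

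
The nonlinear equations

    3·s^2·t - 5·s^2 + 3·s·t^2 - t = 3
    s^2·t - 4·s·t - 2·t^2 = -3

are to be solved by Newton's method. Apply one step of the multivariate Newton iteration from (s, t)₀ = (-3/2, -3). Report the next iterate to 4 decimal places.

(-1.2799, -1.2653)

At (-3/2, -3): F = (-72.0000, -39.7500).
Jacobian J = [[6·s·t - 10·s + 3·t^2, 3·s^2 + 6·s·t - 1], [2·s·t - 4·t, s^2 - 4·s - 4·t]].
At the point, J = [[69.0000, 32.7500], [21.0000, 20.2500]] (det J = 709.5000).
Solving J·Δ = −F gives Δ = (0.2201, 1.7347).
Then the next iterate is (s, t)₁ = (-1.2799, -1.2653).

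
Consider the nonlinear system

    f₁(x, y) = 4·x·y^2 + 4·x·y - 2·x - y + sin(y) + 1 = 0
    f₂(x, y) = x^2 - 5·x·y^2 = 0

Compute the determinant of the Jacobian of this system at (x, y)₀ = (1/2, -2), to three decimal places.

J = [[4·y^2 + 4·y - 2, 8·x·y + 4·x + cos(y) - 1], [2·x - 5·y^2, -10·x·y]].
At the point, J = [[6.000, -7.41615], [-19.000, 10.000]].
det J = -80.907.

-80.907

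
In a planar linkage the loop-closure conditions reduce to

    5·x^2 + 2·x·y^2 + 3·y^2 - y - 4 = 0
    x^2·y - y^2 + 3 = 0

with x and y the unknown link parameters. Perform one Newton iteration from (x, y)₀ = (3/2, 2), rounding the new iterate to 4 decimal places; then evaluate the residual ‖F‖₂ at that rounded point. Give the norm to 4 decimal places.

At (3/2, 2): F = (29.2500, 3.5000).
Jacobian J = [[10·x + 2·y^2, 4·x·y + 6·y - 1], [2·x·y, x^2 - 2·y]].
At the point, J = [[23.0000, 23.0000], [6.0000, -1.7500]] (det J = -178.2500).
Solving J·Δ = −F gives Δ = (-0.7388, -0.5330).
Then the next iterate is (x, y)₁ = (0.7612, 1.4670).
Re-evaluating at (0.7612, 1.4670): F = (7.162734, 1.697928), so ‖F‖₂ = 7.3612.

7.3612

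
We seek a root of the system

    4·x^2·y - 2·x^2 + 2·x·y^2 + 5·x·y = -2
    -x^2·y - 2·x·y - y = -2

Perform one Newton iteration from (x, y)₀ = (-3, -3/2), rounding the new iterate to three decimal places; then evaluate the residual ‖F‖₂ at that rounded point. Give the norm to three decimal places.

At (-3, -3/2): F = (-61.000, 8.000).
Jacobian J = [[8·x·y - 4·x + 2·y^2 + 5·y, 4·x^2 + 4·x·y + 5·x], [-2·x·y - 2·y, -x^2 - 2·x - 1]].
At the point, J = [[45.000, 39.000], [-6.000, -4.000]] (det J = 54.000).
Solving J·Δ = −F gives Δ = (1.259, 0.111).
Then the next iterate is (x, y)₁ = (-1.741, -1.389).
Re-evaluating at (-1.741, -1.389): F = (-15.52950, 2.76267), so ‖F‖₂ = 15.773.

15.773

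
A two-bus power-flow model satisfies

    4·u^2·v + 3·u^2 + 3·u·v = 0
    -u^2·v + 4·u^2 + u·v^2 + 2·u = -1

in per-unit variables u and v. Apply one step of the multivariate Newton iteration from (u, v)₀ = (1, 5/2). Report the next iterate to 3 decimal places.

At (1, 5/2): F = (20.500, 10.750).
Jacobian J = [[8·u·v + 6·u + 3·v, 4·u^2 + 3·u], [-2·u·v + 8·u + v^2 + 2, -u^2 + 2·u·v]].
At the point, J = [[33.500, 7.000], [11.250, 4.000]] (det J = 55.250).
Solving J·Δ = −F gives Δ = (-0.122, -2.344).
Then the next iterate is (u, v)₁ = (0.878, 0.156).

(0.878, 0.156)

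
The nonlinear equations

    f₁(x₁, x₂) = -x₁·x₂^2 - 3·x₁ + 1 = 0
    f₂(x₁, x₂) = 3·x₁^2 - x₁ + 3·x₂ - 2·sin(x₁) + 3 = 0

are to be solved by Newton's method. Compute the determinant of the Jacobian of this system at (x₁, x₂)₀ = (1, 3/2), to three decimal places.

-3.992

J = [[-x₂^2 - 3, -2·x₁·x₂], [6·x₁ - 2·cos(x₁) - 1, 3]].
At the point, J = [[-5.250, -3.000], [3.91940, 3.000]].
det J = -3.992.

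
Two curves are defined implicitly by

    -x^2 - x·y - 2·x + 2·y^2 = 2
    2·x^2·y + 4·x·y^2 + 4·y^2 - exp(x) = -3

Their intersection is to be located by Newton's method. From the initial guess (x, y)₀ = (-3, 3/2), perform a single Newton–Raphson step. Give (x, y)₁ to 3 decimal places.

(-1.020, 0.506)

At (-3, 3/2): F = (4.000, 11.95021).
Jacobian J = [[-2·x - y - 2, -x + 4·y], [4·x·y + 4·y^2 - exp(x), 2·x^2 + 8·x·y + 8·y]].
At the point, J = [[2.500, 9.000], [-9.04979, -6.000]] (det J = 66.44808).
Solving J·Δ = −F gives Δ = (1.980, -0.994).
Then the next iterate is (x, y)₁ = (-1.020, 0.506).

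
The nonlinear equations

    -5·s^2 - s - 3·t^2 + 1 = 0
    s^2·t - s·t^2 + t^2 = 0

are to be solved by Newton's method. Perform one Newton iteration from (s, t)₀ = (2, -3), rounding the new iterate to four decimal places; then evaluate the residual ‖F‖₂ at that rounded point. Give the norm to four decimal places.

At (2, -3): F = (-48.0000, -21.0000).
Jacobian J = [[-10·s - 1, -6·t], [2·s·t - t^2, s^2 - 2·s·t + 2·t]].
At the point, J = [[-21.0000, 18.0000], [-21.0000, 10.0000]] (det J = 168.0000).
Solving J·Δ = −F gives Δ = (0.6071, 3.3750).
Then the next iterate is (s, t)₁ = (2.6071, 0.3750).
Re-evaluating at (2.6071, 0.3750): F = (-36.013827, 2.322865), so ‖F‖₂ = 36.0887.

36.0887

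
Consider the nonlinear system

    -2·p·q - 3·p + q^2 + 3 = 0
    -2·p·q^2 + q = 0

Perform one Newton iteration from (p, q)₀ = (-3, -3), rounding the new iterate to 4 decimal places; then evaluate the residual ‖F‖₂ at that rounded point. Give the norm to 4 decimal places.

At (-3, -3): F = (3.0000, 51.0000).
Jacobian J = [[-2·q - 3, -2·p + 2·q], [-2·q^2, -4·p·q + 1]].
At the point, J = [[3.0000, 0.0000], [-18.0000, -35.0000]] (det J = -105.0000).
Solving J·Δ = −F gives Δ = (-1.0000, 1.9714).
Then the next iterate is (p, q)₁ = (-4.0000, -1.0286).
Re-evaluating at (-4.0000, -1.0286): F = (7.829218, 7.435544), so ‖F‖₂ = 10.7974.

10.7974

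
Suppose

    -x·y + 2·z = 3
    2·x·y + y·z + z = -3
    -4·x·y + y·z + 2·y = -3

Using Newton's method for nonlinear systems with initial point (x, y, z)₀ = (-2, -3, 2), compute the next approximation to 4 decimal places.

At (-2, -3, 2): F = (-5.0000, 11.0000, -33.0000).
Jacobian J = [[-y, -x, 2], [2·y, 2·x + z, y + 1], [-4·y, -4·x + z + 2, y]].
At the point, J = [[3.0000, 2.0000, 2.0000], [-6.0000, -2.0000, -2.0000], [12.0000, 12.0000, -3.0000]] (det J = -90.0000).
Solving J·Δ = −F gives Δ = (2.0000, 0.5000, -1.0000).
Then the next iterate is (x, y, z)₁ = (0.0000, -2.5000, 1.0000).

(0.0000, -2.5000, 1.0000)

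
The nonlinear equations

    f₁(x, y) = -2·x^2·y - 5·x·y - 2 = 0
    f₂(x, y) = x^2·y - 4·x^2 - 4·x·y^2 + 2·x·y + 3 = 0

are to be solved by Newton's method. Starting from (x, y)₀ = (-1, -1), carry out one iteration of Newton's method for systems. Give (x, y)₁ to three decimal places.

(0.571, 0.143)

At (-1, -1): F = (-5.000, 4.000).
Jacobian J = [[-4·x·y - 5·y, -2·x^2 - 5·x], [2·x·y - 8·x - 4·y^2 + 2·y, x^2 - 8·x·y + 2·x]].
At the point, J = [[1.000, 3.000], [4.000, -9.000]] (det J = -21.000).
Solving J·Δ = −F gives Δ = (1.571, 1.143).
Then the next iterate is (x, y)₁ = (0.571, 0.143).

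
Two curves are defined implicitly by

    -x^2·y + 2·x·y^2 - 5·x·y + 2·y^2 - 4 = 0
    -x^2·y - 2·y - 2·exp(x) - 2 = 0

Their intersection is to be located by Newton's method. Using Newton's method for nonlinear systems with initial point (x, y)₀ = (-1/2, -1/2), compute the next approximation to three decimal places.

(3.398, -4.396)

At (-1/2, -1/2): F = (-4.875, -2.08806).
Jacobian J = [[-2·x·y + 2·y^2 - 5·y, -x^2 + 4·x·y - 5·x + 4·y], [-2·x·y - 2·exp(x), -x^2 - 2]].
At the point, J = [[2.500, 1.250], [-1.71306, -2.250]] (det J = -3.48367).
Solving J·Δ = −F gives Δ = (3.898, -3.896).
Then the next iterate is (x, y)₁ = (3.398, -4.396).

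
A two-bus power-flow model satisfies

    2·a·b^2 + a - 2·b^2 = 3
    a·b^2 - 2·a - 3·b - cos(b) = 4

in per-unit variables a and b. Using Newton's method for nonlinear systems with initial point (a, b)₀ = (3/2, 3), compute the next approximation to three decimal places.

At (3/2, 3): F = (7.500, -1.51001).
Jacobian J = [[2·b^2 + 1, 4·a·b - 4·b], [b^2 - 2, 2·a·b + sin(b) - 3]].
At the point, J = [[19.000, 6.000], [7.000, 6.14112]] (det J = 74.68128).
Solving J·Δ = −F gives Δ = (-0.738, 1.087).
Then the next iterate is (a, b)₁ = (0.762, 4.087).

(0.762, 4.087)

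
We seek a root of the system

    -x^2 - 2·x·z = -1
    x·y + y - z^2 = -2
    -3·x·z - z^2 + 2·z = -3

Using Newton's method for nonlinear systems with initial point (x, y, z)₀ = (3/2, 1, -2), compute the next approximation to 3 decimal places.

(0.519, -0.818, -0.744)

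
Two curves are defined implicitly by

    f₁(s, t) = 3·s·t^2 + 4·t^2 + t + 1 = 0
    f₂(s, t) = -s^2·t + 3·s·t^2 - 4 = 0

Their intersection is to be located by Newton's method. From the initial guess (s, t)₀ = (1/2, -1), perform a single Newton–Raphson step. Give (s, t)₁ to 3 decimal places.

(1.835, -0.050)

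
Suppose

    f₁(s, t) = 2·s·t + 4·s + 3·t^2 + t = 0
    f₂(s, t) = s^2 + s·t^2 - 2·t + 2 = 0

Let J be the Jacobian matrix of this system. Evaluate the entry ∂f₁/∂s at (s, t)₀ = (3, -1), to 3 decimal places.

2.000

∂f₁/∂s = 2·t + 4.
At (3, -1) this is 2.000.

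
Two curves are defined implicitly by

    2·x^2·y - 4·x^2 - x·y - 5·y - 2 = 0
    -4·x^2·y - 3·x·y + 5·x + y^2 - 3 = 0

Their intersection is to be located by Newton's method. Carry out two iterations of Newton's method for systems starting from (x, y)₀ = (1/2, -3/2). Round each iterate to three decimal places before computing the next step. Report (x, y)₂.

(0.386, -0.502)

At (1/2, -3/2): F = (4.500, 5.500).
Jacobian J = [[4·x·y - 8·x - y, 2·x^2 - x - 5], [-8·x·y - 3·y + 5, -4·x^2 - 3·x + 2·y]].
At the point, J = [[-5.500, -5.000], [15.500, -5.500]] (det J = 107.750).
Solving J·Δ = −F gives Δ = (-0.026, 0.928).
Then the next iterate is (x, y)₁ = (0.474, -0.572).
Round to (0.474, -0.572) and repeat: F = (-0.02461, 1.02463), J = [[-4.30451, -5.02465], [8.88502, -3.46470]].
Δ = (-0.088, 0.070), so (x, y)₂ = (0.386, -0.502).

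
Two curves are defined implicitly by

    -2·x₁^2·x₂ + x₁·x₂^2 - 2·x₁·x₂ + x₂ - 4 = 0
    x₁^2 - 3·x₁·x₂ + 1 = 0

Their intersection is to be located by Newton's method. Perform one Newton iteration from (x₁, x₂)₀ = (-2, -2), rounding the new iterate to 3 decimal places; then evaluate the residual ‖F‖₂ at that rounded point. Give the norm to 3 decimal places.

2.814

At (-2, -2): F = (-6.000, -7.000).
Jacobian J = [[-4·x₁·x₂ + x₂^2 - 2·x₂, -2·x₁^2 + 2·x₁·x₂ - 2·x₁ + 1], [2·x₁ - 3·x₂, -3·x₁]].
At the point, J = [[-8.000, 5.000], [2.000, 6.000]] (det J = -58.000).
Solving J·Δ = −F gives Δ = (-0.017, 1.172).
Then the next iterate is (x₁, x₂)₁ = (-2.017, -0.828).
Re-evaluating at (-2.017, -0.828): F = (-2.81389, 0.05806), so ‖F‖₂ = 2.814.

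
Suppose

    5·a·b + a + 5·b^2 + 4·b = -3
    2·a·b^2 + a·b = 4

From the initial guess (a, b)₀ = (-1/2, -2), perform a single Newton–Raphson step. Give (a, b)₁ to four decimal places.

(0.2704, -1.3208)

At (-1/2, -2): F = (19.5000, -7.0000).
Jacobian J = [[5·b + 1, 5·a + 10·b + 4], [2·b^2 + b, 4·a·b + a]].
At the point, J = [[-9.0000, -18.5000], [6.0000, 3.5000]] (det J = 79.5000).
Solving J·Δ = −F gives Δ = (0.7704, 0.6792).
Then the next iterate is (a, b)₁ = (0.2704, -1.3208).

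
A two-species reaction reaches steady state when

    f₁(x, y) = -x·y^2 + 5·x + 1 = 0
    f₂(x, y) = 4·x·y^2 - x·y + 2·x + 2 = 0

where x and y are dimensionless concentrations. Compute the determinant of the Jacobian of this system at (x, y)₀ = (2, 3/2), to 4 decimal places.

117.5000

J = [[-y^2 + 5, -2·x·y], [4·y^2 - y + 2, 8·x·y - x]].
At the point, J = [[2.7500, -6.0000], [9.5000, 22.0000]].
det J = 117.5000.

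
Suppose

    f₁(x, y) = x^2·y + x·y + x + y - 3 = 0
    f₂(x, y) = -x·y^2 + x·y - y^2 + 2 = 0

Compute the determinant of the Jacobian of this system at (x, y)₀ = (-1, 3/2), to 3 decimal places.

1.250

J = [[2·x·y + y + 1, x^2 + x + 1], [-y^2 + y, -2·x·y + x - 2·y]].
At the point, J = [[-0.500, 1.000], [-0.750, -1.000]].
det J = 1.250.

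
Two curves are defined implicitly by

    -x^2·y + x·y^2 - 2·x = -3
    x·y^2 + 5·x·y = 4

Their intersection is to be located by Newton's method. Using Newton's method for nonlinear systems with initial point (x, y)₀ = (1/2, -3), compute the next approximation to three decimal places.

At (1/2, -3): F = (7.250, -7.000).
Jacobian J = [[-2·x·y + y^2 - 2, -x^2 + 2·x·y], [y^2 + 5·y, 2·x·y + 5·x]].
At the point, J = [[10.000, -3.250], [-6.000, -0.500]] (det J = -24.500).
Solving J·Δ = −F gives Δ = (-1.077, -1.082).
Then the next iterate is (x, y)₁ = (-0.577, -4.082).

(-0.577, -4.082)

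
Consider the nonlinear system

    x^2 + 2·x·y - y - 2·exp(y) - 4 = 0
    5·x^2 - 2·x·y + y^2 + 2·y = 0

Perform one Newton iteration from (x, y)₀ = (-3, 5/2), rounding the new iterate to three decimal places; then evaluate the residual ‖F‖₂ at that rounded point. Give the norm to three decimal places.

At (-3, 5/2): F = (-36.86499, 71.250).
Jacobian J = [[2·x + 2·y, 2·x - 2·exp(y) - 1], [10·x - 2·y, -2·x + 2·y + 2]].
At the point, J = [[-1.000, -31.36499], [-35.000, 13.000]] (det J = -1110.77458).
Solving J·Δ = −F gives Δ = (1.580, -1.226).
Then the next iterate is (x, y)₁ = (-1.420, 1.274).
Re-evaluating at (-1.420, 1.274): F = (-14.02601, 17.87124), so ‖F‖₂ = 22.718.

22.718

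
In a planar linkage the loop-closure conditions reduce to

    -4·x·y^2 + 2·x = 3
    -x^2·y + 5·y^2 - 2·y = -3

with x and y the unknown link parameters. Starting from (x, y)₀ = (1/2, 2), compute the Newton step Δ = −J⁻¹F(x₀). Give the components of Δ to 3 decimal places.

At (1/2, 2): F = (-10.000, 18.500).
Jacobian J = [[-4·y^2 + 2, -8·x·y], [-2·x·y, -x^2 + 10·y - 2]].
At the point, J = [[-14.000, -8.000], [-2.000, 17.750]] (det J = -264.500).
Solving J·Δ = −F gives Δ = (-0.112, -1.055).

(-0.112, -1.055)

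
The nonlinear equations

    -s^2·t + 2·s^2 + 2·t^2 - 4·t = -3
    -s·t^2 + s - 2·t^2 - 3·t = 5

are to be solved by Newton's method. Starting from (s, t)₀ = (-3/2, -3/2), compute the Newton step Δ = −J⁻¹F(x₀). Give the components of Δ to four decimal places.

At (-3/2, -3/2): F = (21.3750, -3.1250).
Jacobian J = [[-2·s·t + 4·s, -s^2 + 4·t - 4], [-t^2 + 1, -2·s·t - 4·t - 3]].
At the point, J = [[-10.5000, -12.2500], [-1.2500, -1.5000]] (det J = 0.4375).
Solving J·Δ = −F gives Δ = (160.7857, -136.0714).

(160.7857, -136.0714)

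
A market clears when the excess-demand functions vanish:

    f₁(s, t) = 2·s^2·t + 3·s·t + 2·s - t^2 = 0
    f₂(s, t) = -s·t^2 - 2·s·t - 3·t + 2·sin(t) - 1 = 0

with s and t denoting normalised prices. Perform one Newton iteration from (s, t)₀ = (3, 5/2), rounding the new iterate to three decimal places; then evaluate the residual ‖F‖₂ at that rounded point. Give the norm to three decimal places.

23.381

At (3, 5/2): F = (67.250, -41.05306).
Jacobian J = [[4·s·t + 3·t + 2, 2·s^2 + 3·s - 2·t], [-t^2 - 2·t, -2·s·t - 2·s + 2·cos(t) - 3]].
At the point, J = [[39.500, 22.000], [-11.250, -25.60229]] (det J = -763.79035).
Solving J·Δ = −F gives Δ = (-1.072, -1.133).
Then the next iterate is (s, t)₁ = (1.928, 1.367).
Re-evaluating at (1.928, 1.367): F = (20.05682, -12.01637), so ‖F‖₂ = 23.381.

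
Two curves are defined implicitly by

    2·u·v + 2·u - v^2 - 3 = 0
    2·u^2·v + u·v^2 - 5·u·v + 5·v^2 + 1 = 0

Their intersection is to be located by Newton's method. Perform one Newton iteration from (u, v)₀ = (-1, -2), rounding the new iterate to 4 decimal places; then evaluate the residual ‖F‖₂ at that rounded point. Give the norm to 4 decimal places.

19.4165

At (-1, -2): F = (-5.0000, 3.0000).
Jacobian J = [[2·v + 2, 2·u - 2·v], [4·u·v + v^2 - 5·v, 2·u^2 + 2·u·v - 5·u + 10·v]].
At the point, J = [[-2.0000, 2.0000], [22.0000, -9.0000]] (det J = -26.0000).
Solving J·Δ = −F gives Δ = (1.5000, 4.0000).
Then the next iterate is (u, v)₁ = (0.5000, 2.0000).
Re-evaluating at (0.5000, 2.0000): F = (-4.0000, 19.0000), so ‖F‖₂ = 19.4165.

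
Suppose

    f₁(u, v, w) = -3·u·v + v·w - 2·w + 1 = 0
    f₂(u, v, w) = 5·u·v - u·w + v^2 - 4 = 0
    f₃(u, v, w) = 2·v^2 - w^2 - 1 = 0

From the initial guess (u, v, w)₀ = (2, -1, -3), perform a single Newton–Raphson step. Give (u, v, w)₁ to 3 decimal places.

At (2, -1, -3): F = (16.000, -7.000, -8.000).
Jacobian J = [[-3·v, -3·u + w, v - 2], [5·v - w, 5·u + 2·v, -u], [0, 4·v, -2·w]].
At the point, J = [[3.000, -9.000, -3.000], [-2.000, 8.000, -2.000], [0.000, -4.000, 6.000]] (det J = -12.000).
Solving J·Δ = −F gives Δ = (-13.167, -2.500, -0.333).
Then the next iterate is (u, v, w)₁ = (-11.167, -3.500, -3.333).

(-11.167, -3.500, -3.333)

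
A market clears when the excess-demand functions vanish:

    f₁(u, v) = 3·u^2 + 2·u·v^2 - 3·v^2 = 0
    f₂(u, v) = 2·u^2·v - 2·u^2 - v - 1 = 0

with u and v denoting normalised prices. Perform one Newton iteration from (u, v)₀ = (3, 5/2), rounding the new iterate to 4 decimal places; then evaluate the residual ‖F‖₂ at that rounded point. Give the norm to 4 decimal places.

2.8258

At (3, 5/2): F = (45.7500, 23.5000).
Jacobian J = [[6·u + 2·v^2, 4·u·v - 6·v], [4·u·v - 4·u, 2·u^2 - 1]].
At the point, J = [[30.5000, 15.0000], [18.0000, 17.0000]] (det J = 248.5000).
Solving J·Δ = −F gives Δ = (-1.7113, 0.4296).
Then the next iterate is (u, v)₁ = (1.2887, 2.9296).
Re-evaluating at (1.2887, 2.9296): F = (1.355255, 2.479557), so ‖F‖₂ = 2.8258.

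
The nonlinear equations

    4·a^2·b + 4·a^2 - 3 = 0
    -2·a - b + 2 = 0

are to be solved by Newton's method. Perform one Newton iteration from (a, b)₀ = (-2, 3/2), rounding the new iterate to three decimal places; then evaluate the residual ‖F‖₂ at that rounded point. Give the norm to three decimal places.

At (-2, 3/2): F = (37.000, 4.500).
Jacobian J = [[8·a·b + 8·a, 4·a^2], [-2, -1]].
At the point, J = [[-40.000, 16.000], [-2.000, -1.000]] (det J = 72.000).
Solving J·Δ = −F gives Δ = (1.514, 1.472).
Then the next iterate is (a, b)₁ = (-0.486, 2.972).
Re-evaluating at (-0.486, 2.972): F = (0.75268, 0.000), so ‖F‖₂ = 0.753.

0.753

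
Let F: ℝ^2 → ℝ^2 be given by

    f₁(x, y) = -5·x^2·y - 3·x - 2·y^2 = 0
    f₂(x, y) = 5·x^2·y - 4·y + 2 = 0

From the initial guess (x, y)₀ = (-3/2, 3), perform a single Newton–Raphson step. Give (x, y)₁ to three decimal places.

(-1.217, 1.478)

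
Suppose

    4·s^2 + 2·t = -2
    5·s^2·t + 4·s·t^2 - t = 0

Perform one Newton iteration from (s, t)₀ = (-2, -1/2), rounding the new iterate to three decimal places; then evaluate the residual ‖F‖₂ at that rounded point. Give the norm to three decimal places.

5.246

At (-2, -1/2): F = (17.000, -11.500).
Jacobian J = [[8·s, 2], [10·s·t + 4·t^2, 5·s^2 + 8·s·t - 1]].
At the point, J = [[-16.000, 2.000], [11.000, 27.000]] (det J = -454.000).
Solving J·Δ = −F gives Δ = (1.062, -0.007).
Then the next iterate is (s, t)₁ = (-0.938, -0.507).
Re-evaluating at (-0.938, -0.507): F = (4.50538, -2.68785), so ‖F‖₂ = 5.246.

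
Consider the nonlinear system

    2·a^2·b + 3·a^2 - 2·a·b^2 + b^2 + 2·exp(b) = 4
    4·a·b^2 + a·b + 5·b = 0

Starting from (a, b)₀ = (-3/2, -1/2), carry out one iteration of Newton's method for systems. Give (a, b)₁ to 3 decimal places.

At (-3/2, -1/2): F = (2.71306, -3.250).
Jacobian J = [[4·a·b + 6·a - 2·b^2, 2·a^2 - 4·a·b + 2·b + 2·exp(b)], [4·b^2 + b, 8·a·b + a + 5]].
At the point, J = [[-6.500, 1.71306], [0.500, 9.500]] (det J = -62.60653).
Solving J·Δ = −F gives Δ = (0.501, 0.316).
Then the next iterate is (a, b)₁ = (-0.999, -0.184).

(-0.999, -0.184)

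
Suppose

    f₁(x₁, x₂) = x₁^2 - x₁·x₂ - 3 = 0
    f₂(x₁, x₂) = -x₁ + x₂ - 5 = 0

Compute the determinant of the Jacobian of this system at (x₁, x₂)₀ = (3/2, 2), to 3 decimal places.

-0.500

J = [[2·x₁ - x₂, -x₁], [-1, 1]].
At the point, J = [[1.000, -1.500], [-1.000, 1.000]].
det J = -0.500.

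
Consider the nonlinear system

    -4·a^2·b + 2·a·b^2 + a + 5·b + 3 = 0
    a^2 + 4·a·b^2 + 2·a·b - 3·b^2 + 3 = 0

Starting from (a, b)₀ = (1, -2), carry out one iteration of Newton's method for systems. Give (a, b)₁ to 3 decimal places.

(0.833, -1.167)

At (1, -2): F = (10.000, 4.000).
Jacobian J = [[-8·a·b + 2·b^2 + 1, -4·a^2 + 4·a·b + 5], [2·a + 4·b^2 + 2·b, 8·a·b + 2·a - 6·b]].
At the point, J = [[25.000, -7.000], [14.000, -2.000]] (det J = 48.000).
Solving J·Δ = −F gives Δ = (-0.167, 0.833).
Then the next iterate is (a, b)₁ = (0.833, -1.167).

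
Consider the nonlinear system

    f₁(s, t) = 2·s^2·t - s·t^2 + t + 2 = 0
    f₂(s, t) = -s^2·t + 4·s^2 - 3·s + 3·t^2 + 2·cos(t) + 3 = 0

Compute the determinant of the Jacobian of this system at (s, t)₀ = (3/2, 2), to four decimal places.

J = [[4·s·t - t^2, 2·s^2 - 2·s·t + 1], [-2·s·t + 8·s - 3, -s^2 + 6·t - 2·sin(t)]].
At the point, J = [[8.0000, -0.5000], [3.0000, 7.931405]].
det J = 64.9512.

64.9512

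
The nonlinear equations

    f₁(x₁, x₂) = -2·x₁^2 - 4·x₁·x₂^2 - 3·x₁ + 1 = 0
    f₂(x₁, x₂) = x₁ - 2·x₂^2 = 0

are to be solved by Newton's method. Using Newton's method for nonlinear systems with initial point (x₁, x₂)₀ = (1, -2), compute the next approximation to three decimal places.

(0.760, -1.095)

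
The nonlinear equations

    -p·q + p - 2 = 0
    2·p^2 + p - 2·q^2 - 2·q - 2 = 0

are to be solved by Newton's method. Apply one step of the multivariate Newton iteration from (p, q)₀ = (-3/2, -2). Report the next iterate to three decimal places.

At (-3/2, -2): F = (-6.500, -3.000).
Jacobian J = [[-q + 1, -p], [4·p + 1, -4·q - 2]].
At the point, J = [[3.000, 1.500], [-5.000, 6.000]] (det J = 25.500).
Solving J·Δ = −F gives Δ = (1.353, 1.627).
Then the next iterate is (p, q)₁ = (-0.147, -0.373).

(-0.147, -0.373)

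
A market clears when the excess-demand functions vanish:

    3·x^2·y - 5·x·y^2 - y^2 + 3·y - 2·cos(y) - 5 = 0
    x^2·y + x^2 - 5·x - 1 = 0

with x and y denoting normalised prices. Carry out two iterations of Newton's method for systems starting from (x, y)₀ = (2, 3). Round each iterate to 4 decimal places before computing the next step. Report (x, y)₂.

At (2, 3): F = (-57.020015, 5.0000).
Jacobian J = [[6·x·y - 5·y^2, 3·x^2 - 10·x·y - 2·y + 2·sin(y) + 3], [2·x·y + 2·x - 5, x^2]].
At the point, J = [[-9.0000, -50.717760], [11.0000, 4.0000]] (det J = 521.895360).
Solving J·Δ = −F gives Δ = (-0.0489, -1.1156).
Then the next iterate is (x, y)₁ = (1.9511, 1.8844).
Round to (1.9511, 1.8844) and repeat: F = (-15.401657, 0.224809), J = [[4.305100, -24.212499], [6.255506, 3.806791]].
Δ = (0.3169, -0.5798), so (x, y)₂ = (2.2680, 1.3046).

(2.2680, 1.3046)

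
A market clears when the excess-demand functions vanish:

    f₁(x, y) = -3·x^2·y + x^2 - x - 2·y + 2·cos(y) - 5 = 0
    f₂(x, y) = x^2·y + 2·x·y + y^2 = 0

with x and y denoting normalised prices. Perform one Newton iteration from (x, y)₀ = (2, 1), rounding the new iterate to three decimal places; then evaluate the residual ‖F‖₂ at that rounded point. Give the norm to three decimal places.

At (2, 1): F = (-15.91940, 9.000).
Jacobian J = [[-6·x·y + 2·x - 1, -3·x^2 - 2·sin(y) - 2], [2·x·y + 2·y, x^2 + 2·x + 2·y]].
At the point, J = [[-9.000, -15.68294], [6.000, 10.000]] (det J = 4.09765).
Solving J·Δ = −F gives Δ = (4.404, -3.543).
Then the next iterate is (x, y)₁ = (6.404, -2.543).
Re-evaluating at (6.404, -2.543): F = (345.91552, -130.39542), so ‖F‖₂ = 369.676.

369.676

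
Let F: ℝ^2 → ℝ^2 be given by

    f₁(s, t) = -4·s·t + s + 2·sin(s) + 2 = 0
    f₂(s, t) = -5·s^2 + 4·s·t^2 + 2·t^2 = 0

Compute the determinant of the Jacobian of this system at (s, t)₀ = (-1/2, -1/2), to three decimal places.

J = [[-4·t + 2·cos(s) + 1, -4·s], [-10·s + 4·t^2, 8·s·t + 4·t]].
At the point, J = [[4.75517, 2.000], [6.000, 0.000]].
det J = -12.000.

-12.000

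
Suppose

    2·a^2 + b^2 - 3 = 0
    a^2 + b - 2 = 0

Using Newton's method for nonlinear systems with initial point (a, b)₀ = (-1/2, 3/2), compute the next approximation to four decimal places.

(-1.0000, 1.2500)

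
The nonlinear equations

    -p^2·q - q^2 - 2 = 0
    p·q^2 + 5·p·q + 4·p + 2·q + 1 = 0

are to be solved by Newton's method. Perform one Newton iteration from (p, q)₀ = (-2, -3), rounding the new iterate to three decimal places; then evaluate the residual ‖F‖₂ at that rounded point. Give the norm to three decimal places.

0.264

At (-2, -3): F = (1.000, -1.000).
Jacobian J = [[-2·p·q, -p^2 - 2·q], [q^2 + 5·q + 4, 2·p·q + 5·p + 2]].
At the point, J = [[-12.000, 2.000], [-2.000, 4.000]] (det J = -44.000).
Solving J·Δ = −F gives Δ = (0.136, 0.318).
Then the next iterate is (p, q)₁ = (-1.864, -2.682).
Re-evaluating at (-1.864, -2.682): F = (0.12547, -0.23174), so ‖F‖₂ = 0.264.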